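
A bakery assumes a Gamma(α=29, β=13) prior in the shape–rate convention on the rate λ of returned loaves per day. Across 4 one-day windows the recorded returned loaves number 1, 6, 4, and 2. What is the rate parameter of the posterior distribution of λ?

17

Total count: 1 + 6 + 4 + 2 = 13.
Total exposure: 4 days.
The Gamma prior is conjugate for the Poisson rate, so λ | data ~ Gamma(29+13, 13+4) = Gamma(42, 17).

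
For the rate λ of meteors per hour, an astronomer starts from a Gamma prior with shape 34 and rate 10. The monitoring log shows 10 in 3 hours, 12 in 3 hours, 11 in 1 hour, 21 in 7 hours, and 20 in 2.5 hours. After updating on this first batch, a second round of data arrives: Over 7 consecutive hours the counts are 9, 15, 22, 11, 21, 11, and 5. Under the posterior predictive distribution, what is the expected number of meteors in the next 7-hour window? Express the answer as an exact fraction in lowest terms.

2828/67

Total count: 10 + 12 + 11 + 21 + 20 = 74.
Total exposure: 3 + 3 + 1 + 7 + 2.5 = 16.5 hours.
After the first batch: Gamma(34 + 74, 10 + 16.5) = Gamma(108, 53/2).
Total count: 9 + 15 + 22 + 11 + 21 + 11 + 5 = 94.
Total exposure: 7 hours.
After the second batch: Gamma(108 + 94, 53/2 + 7) = Gamma(202, 67/2).
Predictive mean over a 7-hour window = T·E[λ|data] = 7·202/(67/2) = 2828/67.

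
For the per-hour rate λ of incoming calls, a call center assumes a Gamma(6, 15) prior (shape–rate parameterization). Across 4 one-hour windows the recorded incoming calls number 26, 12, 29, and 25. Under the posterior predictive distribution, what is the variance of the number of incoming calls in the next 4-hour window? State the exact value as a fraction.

9016/361

Total count: 26 + 12 + 29 + 25 = 92.
Total exposure: 4 hours.
Gamma(α, β) with Poisson data over total exposure Σt gives posterior Gamma(α+Σx, β+Σt) = Gamma(98, 19).
The posterior predictive for a window of length T is Negative Binomial with variance T·α'·(β'+T)/β'² = 4·98·23/361 = 9016/361.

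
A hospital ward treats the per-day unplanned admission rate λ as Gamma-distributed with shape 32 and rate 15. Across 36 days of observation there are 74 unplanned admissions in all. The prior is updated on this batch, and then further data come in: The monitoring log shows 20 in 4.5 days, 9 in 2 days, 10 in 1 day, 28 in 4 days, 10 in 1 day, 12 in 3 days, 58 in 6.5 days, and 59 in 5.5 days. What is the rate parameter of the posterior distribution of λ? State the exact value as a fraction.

157/2

Total count 74 over total exposure 36 days.
After the first batch: Gamma(32 + 74, 15 + 36) = Gamma(106, 51).
Total count: 20 + 9 + 10 + 28 + 10 + 12 + 58 + 59 = 206.
Total exposure: 4.5 + 2 + 1 + 4 + 1 + 3 + 6.5 + 5.5 = 27.5 days.
After the second batch: Gamma(106 + 206, 51 + 27.5) = Gamma(312, 157/2).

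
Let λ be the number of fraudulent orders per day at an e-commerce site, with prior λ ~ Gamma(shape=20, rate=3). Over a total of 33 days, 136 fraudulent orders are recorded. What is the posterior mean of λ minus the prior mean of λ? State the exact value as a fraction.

Total count 136 over total exposure 33 days.
Conjugate update: add total count to the shape and total exposure to the rate, giving Gamma(156, 36).
Posterior mean = 156/36 = 13/3; prior mean = 20/3 = 20/3. Difference = 13/3 − 20/3 = -7/3.

-7/3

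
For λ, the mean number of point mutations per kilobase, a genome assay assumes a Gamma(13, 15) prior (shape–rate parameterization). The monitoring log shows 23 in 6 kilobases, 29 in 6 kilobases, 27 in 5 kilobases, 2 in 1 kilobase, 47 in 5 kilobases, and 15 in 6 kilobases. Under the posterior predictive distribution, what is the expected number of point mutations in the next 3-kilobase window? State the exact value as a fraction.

117/11

Total count: 23 + 29 + 27 + 2 + 47 + 15 = 143.
Total exposure: 6 + 6 + 5 + 1 + 5 + 6 = 29 kilobases.
Posterior: α' = 13 + 143 = 156, β' = 15 + 29 = 44.
Predictive mean over a 3-kilobase window = T·E[λ|data] = 3·156/44 = 117/11.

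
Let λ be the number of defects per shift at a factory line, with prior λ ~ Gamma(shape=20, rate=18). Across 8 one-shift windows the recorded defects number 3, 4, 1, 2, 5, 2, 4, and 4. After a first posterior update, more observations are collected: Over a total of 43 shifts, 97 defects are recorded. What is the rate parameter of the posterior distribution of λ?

Total count: 3 + 4 + 1 + 2 + 5 + 2 + 4 + 4 = 25.
Total exposure: 8 shifts.
After the first batch: Gamma(20 + 25, 18 + 8) = Gamma(45, 26).
Total count 97 over total exposure 43 shifts.
After the second batch: Gamma(45 + 97, 26 + 43) = Gamma(142, 69).

69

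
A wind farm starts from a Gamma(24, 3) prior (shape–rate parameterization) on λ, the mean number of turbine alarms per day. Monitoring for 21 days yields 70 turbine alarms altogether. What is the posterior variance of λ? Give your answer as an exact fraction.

47/288

Total count 70 over total exposure 21 days.
The Gamma prior is conjugate for the Poisson rate, so λ | data ~ Gamma(24+70, 3+21) = Gamma(94, 24).
Posterior variance = α'/β'² = 94/576 = 47/288.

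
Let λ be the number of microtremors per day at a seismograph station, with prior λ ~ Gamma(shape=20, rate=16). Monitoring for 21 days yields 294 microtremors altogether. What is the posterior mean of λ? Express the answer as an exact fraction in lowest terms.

314/37

Total count 294 over total exposure 21 days.
Conjugate update: add total count to the shape and total exposure to the rate, giving Gamma(314, 37).
Posterior mean = α'/β' = 314/37.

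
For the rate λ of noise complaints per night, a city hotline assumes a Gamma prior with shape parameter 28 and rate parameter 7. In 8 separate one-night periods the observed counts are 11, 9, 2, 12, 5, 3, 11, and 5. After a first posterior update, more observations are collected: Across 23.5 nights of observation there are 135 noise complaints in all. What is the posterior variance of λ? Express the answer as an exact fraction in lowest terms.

Total count: 11 + 9 + 2 + 12 + 5 + 3 + 11 + 5 = 58.
Total exposure: 8 nights.
After the first batch: Gamma(28 + 58, 7 + 8) = Gamma(86, 15).
Total count 135 over total exposure 23.5 nights.
After the second batch: Gamma(86 + 135, 15 + 23.5) = Gamma(221, 77/2).
Posterior variance = α'/β'² = 221/(5929/4) = 884/5929.

884/5929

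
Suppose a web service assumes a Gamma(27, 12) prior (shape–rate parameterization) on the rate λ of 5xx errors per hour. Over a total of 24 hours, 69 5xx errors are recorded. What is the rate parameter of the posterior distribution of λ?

Total count 69 over total exposure 24 hours.
The Gamma prior is conjugate for the Poisson rate, so λ | data ~ Gamma(27+69, 12+24) = Gamma(96, 36).

36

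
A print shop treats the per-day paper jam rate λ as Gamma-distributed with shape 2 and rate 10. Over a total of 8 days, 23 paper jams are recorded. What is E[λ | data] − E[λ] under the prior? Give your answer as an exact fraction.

107/90

Total count 23 over total exposure 8 days.
By Gamma–Poisson conjugacy, the posterior is Gamma(α + Σx, β + Σt) = Gamma(2 + 23, 10 + 8) = Gamma(25, 18).
Posterior mean = 25/18 = 25/18; prior mean = 2/10 = 1/5. Difference = 25/18 − 1/5 = 107/90.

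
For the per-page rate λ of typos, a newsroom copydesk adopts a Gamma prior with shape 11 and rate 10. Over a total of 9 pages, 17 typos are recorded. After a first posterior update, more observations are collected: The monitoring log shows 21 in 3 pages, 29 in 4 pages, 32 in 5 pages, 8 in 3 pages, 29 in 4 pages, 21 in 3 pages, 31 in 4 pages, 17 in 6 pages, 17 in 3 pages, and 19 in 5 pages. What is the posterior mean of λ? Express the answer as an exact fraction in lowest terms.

Total count 17 over total exposure 9 pages.
After the first batch: Gamma(11 + 17, 10 + 9) = Gamma(28, 19).
Total count: 21 + 29 + 32 + 8 + 29 + 21 + 31 + 17 + 17 + 19 = 224.
Total exposure: 3 + 4 + 5 + 3 + 4 + 3 + 4 + 6 + 3 + 5 = 40 pages.
After the second batch: Gamma(28 + 224, 19 + 40) = Gamma(252, 59).
Posterior mean = α'/β' = 252/59.

252/59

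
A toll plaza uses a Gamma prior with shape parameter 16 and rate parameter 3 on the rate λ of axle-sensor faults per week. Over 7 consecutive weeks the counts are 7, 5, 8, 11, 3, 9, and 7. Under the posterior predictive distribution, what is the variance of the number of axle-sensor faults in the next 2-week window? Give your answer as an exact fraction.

Total count: 7 + 5 + 8 + 11 + 3 + 9 + 7 = 50.
Total exposure: 7 weeks.
Conjugate update: add total count to the shape and total exposure to the rate, giving Gamma(66, 10).
The posterior predictive for a window of length T is Negative Binomial with variance T·α'·(β'+T)/β'² = 2·66·12/100 = 396/25.

396/25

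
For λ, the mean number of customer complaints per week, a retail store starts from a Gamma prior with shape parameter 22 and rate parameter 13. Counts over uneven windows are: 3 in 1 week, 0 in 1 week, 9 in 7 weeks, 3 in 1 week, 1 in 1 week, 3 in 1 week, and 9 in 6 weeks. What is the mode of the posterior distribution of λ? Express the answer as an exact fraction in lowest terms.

49/31

Total count: 3 + 0 + 9 + 3 + 1 + 3 + 9 = 28.
Total exposure: 1 + 1 + 7 + 1 + 1 + 1 + 6 = 18 weeks.
By Gamma–Poisson conjugacy, the posterior is Gamma(α + Σx, β + Σt) = Gamma(22 + 28, 13 + 18) = Gamma(50, 31).
Posterior mode = (α'−1)/β' = 49/31.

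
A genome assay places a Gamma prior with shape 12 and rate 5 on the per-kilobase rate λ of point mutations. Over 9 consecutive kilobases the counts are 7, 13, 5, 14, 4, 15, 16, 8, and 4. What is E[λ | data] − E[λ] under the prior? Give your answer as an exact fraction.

Total count: 7 + 13 + 5 + 14 + 4 + 15 + 16 + 8 + 4 = 86.
Total exposure: 9 kilobases.
Conjugate update: add total count to the shape and total exposure to the rate, giving Gamma(98, 14).
Posterior mean = 98/14 = 7; prior mean = 12/5 = 12/5. Difference = 7 − 12/5 = 23/5.

23/5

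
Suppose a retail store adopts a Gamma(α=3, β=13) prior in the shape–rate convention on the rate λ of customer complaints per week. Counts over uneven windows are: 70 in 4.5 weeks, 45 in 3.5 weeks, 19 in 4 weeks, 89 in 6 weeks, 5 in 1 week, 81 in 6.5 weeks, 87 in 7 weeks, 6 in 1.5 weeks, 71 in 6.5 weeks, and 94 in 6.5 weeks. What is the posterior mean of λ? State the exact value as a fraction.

19/2

Total count: 70 + 45 + 19 + 89 + 5 + 81 + 87 + 6 + 71 + 94 = 567.
Total exposure: 4.5 + 3.5 + 4 + 6 + 1 + 6.5 + 7 + 1.5 + 6.5 + 6.5 = 47 weeks.
Gamma(α, β) with Poisson data over total exposure Σt gives posterior Gamma(α+Σx, β+Σt) = Gamma(570, 60).
Posterior mean = α'/β' = 570/60 = 19/2.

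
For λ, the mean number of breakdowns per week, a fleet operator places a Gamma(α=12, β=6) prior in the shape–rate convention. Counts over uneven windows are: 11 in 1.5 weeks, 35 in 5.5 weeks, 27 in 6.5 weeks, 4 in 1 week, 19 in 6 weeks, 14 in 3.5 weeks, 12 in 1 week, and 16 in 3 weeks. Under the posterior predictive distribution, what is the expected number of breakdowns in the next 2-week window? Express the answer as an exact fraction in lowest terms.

Total count: 11 + 35 + 27 + 4 + 19 + 14 + 12 + 16 = 138.
Total exposure: 1.5 + 5.5 + 6.5 + 1 + 6 + 3.5 + 1 + 3 = 28 weeks.
The Gamma prior is conjugate for the Poisson rate, so λ | data ~ Gamma(12+138, 6+28) = Gamma(150, 34).
Predictive mean over a 2-week window = T·E[λ|data] = 2·150/34 = 150/17.

150/17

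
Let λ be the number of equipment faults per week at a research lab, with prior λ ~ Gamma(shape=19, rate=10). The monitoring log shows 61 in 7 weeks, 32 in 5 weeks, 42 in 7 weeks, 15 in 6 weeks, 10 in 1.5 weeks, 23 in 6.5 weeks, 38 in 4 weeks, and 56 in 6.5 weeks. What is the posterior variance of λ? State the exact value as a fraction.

Total count: 61 + 32 + 42 + 15 + 10 + 23 + 38 + 56 = 277.
Total exposure: 7 + 5 + 7 + 6 + 1.5 + 6.5 + 4 + 6.5 = 43.5 weeks.
Posterior: α' = 19 + 277 = 296, β' = 10 + 43.5 = 107/2.
Posterior variance = α'/β'² = 296/(11449/4) = 1184/11449.

1184/11449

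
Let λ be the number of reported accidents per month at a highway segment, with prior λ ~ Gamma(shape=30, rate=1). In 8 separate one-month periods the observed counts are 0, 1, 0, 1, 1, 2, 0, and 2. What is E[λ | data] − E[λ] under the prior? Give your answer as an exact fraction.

-233/9

Total count: 0 + 1 + 0 + 1 + 1 + 2 + 0 + 2 = 7.
Total exposure: 8 months.
By Gamma–Poisson conjugacy, the posterior is Gamma(α + Σx, β + Σt) = Gamma(30 + 7, 1 + 8) = Gamma(37, 9).
Posterior mean = 37/9 = 37/9; prior mean = 30/1 = 30. Difference = 37/9 − 30 = -233/9.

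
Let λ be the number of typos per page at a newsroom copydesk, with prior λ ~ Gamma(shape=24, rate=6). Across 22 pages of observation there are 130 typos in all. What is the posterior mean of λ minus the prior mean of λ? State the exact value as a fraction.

Total count 130 over total exposure 22 pages.
By Gamma–Poisson conjugacy, the posterior is Gamma(α + Σx, β + Σt) = Gamma(24 + 130, 6 + 22) = Gamma(154, 28).
Posterior mean = 154/28 = 11/2; prior mean = 24/6 = 4. Difference = 11/2 − 4 = 3/2.

3/2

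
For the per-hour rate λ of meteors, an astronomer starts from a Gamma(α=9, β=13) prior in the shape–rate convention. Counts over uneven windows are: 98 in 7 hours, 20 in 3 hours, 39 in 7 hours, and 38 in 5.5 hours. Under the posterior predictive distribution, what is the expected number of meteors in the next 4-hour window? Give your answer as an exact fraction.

1632/71

Total count: 98 + 20 + 39 + 38 = 195.
Total exposure: 7 + 3 + 7 + 5.5 = 22.5 hours.
Gamma(α, β) with Poisson data over total exposure Σt gives posterior Gamma(α+Σx, β+Σt) = Gamma(204, 71/2).
Predictive mean over a 4-hour window = T·E[λ|data] = 4·204/(71/2) = 1632/71.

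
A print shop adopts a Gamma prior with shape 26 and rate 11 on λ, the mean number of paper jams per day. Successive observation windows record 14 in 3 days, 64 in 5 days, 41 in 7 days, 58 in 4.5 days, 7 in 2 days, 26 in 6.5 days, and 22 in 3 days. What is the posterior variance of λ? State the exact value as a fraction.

Total count: 14 + 64 + 41 + 58 + 7 + 26 + 22 = 232.
Total exposure: 3 + 5 + 7 + 4.5 + 2 + 6.5 + 3 = 31 days.
The Gamma prior is conjugate for the Poisson rate, so λ | data ~ Gamma(26+232, 11+31) = Gamma(258, 42).
Posterior variance = α'/β'² = 258/1764 = 43/294.

43/294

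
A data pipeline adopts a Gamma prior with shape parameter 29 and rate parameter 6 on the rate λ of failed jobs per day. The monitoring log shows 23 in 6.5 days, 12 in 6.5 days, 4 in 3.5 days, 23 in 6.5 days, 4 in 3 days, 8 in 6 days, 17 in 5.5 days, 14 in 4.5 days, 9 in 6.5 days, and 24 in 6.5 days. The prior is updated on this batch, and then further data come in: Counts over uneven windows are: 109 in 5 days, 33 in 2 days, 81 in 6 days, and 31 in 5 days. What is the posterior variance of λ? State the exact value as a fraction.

421/6241

Total count: 23 + 12 + 4 + 23 + 4 + 8 + 17 + 14 + 9 + 24 = 138.
Total exposure: 6.5 + 6.5 + 3.5 + 6.5 + 3 + 6 + 5.5 + 4.5 + 6.5 + 6.5 = 55 days.
After the first batch: Gamma(29 + 138, 6 + 55) = Gamma(167, 61).
Total count: 109 + 33 + 81 + 31 = 254.
Total exposure: 5 + 2 + 6 + 5 = 18 days.
After the second batch: Gamma(167 + 254, 61 + 18) = Gamma(421, 79).
Posterior variance = α'/β'² = 421/6241.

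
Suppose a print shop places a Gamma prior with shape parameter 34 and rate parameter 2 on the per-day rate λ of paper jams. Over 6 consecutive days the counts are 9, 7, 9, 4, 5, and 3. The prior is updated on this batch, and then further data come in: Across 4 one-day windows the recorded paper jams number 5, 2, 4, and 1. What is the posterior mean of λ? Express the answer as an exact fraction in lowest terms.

Total count: 9 + 7 + 9 + 4 + 5 + 3 = 37.
Total exposure: 6 days.
After the first batch: Gamma(34 + 37, 2 + 6) = Gamma(71, 8).
Total count: 5 + 2 + 4 + 1 = 12.
Total exposure: 4 days.
After the second batch: Gamma(71 + 12, 8 + 4) = Gamma(83, 12).
Posterior mean = α'/β' = 83/12.

83/12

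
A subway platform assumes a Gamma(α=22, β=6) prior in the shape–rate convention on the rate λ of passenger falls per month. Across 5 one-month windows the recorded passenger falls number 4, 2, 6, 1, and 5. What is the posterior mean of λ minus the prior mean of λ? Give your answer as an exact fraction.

Total count: 4 + 2 + 6 + 1 + 5 = 18.
Total exposure: 5 months.
Conjugate update: add total count to the shape and total exposure to the rate, giving Gamma(40, 11).
Posterior mean = 40/11 = 40/11; prior mean = 22/6 = 11/3. Difference = 40/11 − 11/3 = -1/33.

-1/33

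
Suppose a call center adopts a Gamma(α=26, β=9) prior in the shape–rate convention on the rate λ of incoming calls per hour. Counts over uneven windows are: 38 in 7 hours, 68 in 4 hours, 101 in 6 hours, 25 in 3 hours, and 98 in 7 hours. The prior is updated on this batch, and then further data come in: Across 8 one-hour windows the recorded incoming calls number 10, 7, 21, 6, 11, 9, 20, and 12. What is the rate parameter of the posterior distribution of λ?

Total count: 38 + 68 + 101 + 25 + 98 = 330.
Total exposure: 7 + 4 + 6 + 3 + 7 = 27 hours.
After the first batch: Gamma(26 + 330, 9 + 27) = Gamma(356, 36).
Total count: 10 + 7 + 21 + 6 + 11 + 9 + 20 + 12 = 96.
Total exposure: 8 hours.
After the second batch: Gamma(356 + 96, 36 + 8) = Gamma(452, 44).

44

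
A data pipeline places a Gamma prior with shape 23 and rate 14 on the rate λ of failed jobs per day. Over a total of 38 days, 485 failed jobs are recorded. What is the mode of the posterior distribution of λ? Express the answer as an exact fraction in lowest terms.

Total count 485 over total exposure 38 days.
Gamma(α, β) with Poisson data over total exposure Σt gives posterior Gamma(α+Σx, β+Σt) = Gamma(508, 52).
Posterior mode = (α'−1)/β' = 507/52 = 39/4.

39/4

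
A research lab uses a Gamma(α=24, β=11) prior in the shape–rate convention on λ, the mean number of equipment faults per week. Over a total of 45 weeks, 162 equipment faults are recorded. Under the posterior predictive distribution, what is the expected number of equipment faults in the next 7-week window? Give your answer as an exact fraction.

93/4

Total count 162 over total exposure 45 weeks.
Conjugate update: add total count to the shape and total exposure to the rate, giving Gamma(186, 56).
Predictive mean over a 7-week window = T·E[λ|data] = 7·186/56 = 93/4.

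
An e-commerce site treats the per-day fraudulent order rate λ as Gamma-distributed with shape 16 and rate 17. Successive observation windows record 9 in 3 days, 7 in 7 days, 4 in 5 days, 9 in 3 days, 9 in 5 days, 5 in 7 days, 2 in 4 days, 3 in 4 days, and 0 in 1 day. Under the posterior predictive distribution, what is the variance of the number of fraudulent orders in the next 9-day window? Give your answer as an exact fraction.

585/49

Total count: 9 + 7 + 4 + 9 + 9 + 5 + 2 + 3 + 0 = 48.
Total exposure: 3 + 7 + 5 + 3 + 5 + 7 + 4 + 4 + 1 = 39 days.
By Gamma–Poisson conjugacy, the posterior is Gamma(α + Σx, β + Σt) = Gamma(16 + 48, 17 + 39) = Gamma(64, 56).
The posterior predictive for a window of length T is Negative Binomial with variance T·α'·(β'+T)/β'² = 9·64·65/3136 = 585/49.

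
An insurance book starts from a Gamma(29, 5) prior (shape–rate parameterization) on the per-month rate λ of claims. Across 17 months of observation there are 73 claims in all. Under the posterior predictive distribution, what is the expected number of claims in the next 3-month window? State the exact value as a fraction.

Total count 73 over total exposure 17 months.
By Gamma–Poisson conjugacy, the posterior is Gamma(α + Σx, β + Σt) = Gamma(29 + 73, 5 + 17) = Gamma(102, 22).
Predictive mean over a 3-month window = T·E[λ|data] = 3·102/22 = 153/11.

153/11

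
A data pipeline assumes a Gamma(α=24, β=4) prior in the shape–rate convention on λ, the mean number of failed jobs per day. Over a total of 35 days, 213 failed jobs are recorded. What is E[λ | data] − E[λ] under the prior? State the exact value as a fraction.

Total count 213 over total exposure 35 days.
Posterior: α' = 24 + 213 = 237, β' = 4 + 35 = 39.
Posterior mean = 237/39 = 79/13; prior mean = 24/4 = 6. Difference = 79/13 − 6 = 1/13.

1/13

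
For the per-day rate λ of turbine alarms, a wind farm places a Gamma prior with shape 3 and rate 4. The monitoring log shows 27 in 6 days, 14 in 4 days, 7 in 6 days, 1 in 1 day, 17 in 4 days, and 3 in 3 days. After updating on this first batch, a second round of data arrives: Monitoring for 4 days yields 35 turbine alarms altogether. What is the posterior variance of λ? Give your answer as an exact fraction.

107/1024

Total count: 27 + 14 + 7 + 1 + 17 + 3 = 69.
Total exposure: 6 + 4 + 6 + 1 + 4 + 3 = 24 days.
After the first batch: Gamma(3 + 69, 4 + 24) = Gamma(72, 28).
Total count 35 over total exposure 4 days.
After the second batch: Gamma(72 + 35, 28 + 4) = Gamma(107, 32).
Posterior variance = α'/β'² = 107/1024.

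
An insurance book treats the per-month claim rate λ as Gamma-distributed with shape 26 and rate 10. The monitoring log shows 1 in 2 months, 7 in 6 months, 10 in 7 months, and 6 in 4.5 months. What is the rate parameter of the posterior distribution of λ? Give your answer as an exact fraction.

Total count: 1 + 7 + 10 + 6 = 24.
Total exposure: 2 + 6 + 7 + 4.5 = 19.5 months.
The Gamma prior is conjugate for the Poisson rate, so λ | data ~ Gamma(26+24, 10+19.5) = Gamma(50, 59/2).

59/2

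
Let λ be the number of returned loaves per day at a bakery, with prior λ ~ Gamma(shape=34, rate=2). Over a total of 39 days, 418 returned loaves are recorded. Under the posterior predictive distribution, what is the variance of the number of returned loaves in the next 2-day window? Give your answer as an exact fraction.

Total count 418 over total exposure 39 days.
Gamma(α, β) with Poisson data over total exposure Σt gives posterior Gamma(α+Σx, β+Σt) = Gamma(452, 41).
The posterior predictive for a window of length T is Negative Binomial with variance T·α'·(β'+T)/β'² = 2·452·43/1681 = 38872/1681.

38872/1681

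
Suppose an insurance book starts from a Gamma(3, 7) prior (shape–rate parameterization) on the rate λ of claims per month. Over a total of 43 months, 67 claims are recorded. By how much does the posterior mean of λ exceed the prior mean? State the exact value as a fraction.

Total count 67 over total exposure 43 months.
The Gamma prior is conjugate for the Poisson rate, so λ | data ~ Gamma(3+67, 7+43) = Gamma(70, 50).
Posterior mean = 70/50 = 7/5; prior mean = 3/7 = 3/7. Difference = 7/5 − 3/7 = 34/35.

34/35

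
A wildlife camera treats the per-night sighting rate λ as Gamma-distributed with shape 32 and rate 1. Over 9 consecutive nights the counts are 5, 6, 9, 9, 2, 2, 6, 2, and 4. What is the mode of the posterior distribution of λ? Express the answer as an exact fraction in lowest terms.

38/5

Total count: 5 + 6 + 9 + 9 + 2 + 2 + 6 + 2 + 4 = 45.
Total exposure: 9 nights.
Gamma(α, β) with Poisson data over total exposure Σt gives posterior Gamma(α+Σx, β+Σt) = Gamma(77, 10).
Posterior mode = (α'−1)/β' = 76/10 = 38/5.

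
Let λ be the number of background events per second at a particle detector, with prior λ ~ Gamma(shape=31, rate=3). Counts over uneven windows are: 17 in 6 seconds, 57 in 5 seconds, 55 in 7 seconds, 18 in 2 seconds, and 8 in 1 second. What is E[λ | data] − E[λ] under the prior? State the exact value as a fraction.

-31/12

Total count: 17 + 57 + 55 + 18 + 8 = 155.
Total exposure: 6 + 5 + 7 + 2 + 1 = 21 seconds.
Gamma(α, β) with Poisson data over total exposure Σt gives posterior Gamma(α+Σx, β+Σt) = Gamma(186, 24).
Posterior mean = 186/24 = 31/4; prior mean = 31/3 = 31/3. Difference = 31/4 − 31/3 = -31/12.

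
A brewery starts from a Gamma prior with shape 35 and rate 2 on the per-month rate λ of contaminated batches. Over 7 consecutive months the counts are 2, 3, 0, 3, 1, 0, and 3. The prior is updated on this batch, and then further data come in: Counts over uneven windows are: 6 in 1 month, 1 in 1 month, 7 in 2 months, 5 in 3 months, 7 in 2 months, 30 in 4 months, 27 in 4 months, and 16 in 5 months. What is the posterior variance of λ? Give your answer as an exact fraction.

146/961

Total count: 2 + 3 + 0 + 3 + 1 + 0 + 3 = 12.
Total exposure: 7 months.
After the first batch: Gamma(35 + 12, 2 + 7) = Gamma(47, 9).
Total count: 6 + 1 + 7 + 5 + 7 + 30 + 27 + 16 = 99.
Total exposure: 1 + 1 + 2 + 3 + 2 + 4 + 4 + 5 = 22 months.
After the second batch: Gamma(47 + 99, 9 + 22) = Gamma(146, 31).
Posterior variance = α'/β'² = 146/961.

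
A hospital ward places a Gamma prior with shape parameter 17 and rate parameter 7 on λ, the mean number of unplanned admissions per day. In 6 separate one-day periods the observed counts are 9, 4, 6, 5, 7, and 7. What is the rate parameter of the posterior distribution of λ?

13

Total count: 9 + 4 + 6 + 5 + 7 + 7 = 38.
Total exposure: 6 days.
The Gamma prior is conjugate for the Poisson rate, so λ | data ~ Gamma(17+38, 7+6) = Gamma(55, 13).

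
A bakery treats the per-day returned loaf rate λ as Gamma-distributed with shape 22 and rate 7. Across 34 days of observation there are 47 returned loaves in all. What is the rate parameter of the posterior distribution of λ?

Total count 47 over total exposure 34 days.
By Gamma–Poisson conjugacy, the posterior is Gamma(α + Σx, β + Σt) = Gamma(22 + 47, 7 + 34) = Gamma(69, 41).

41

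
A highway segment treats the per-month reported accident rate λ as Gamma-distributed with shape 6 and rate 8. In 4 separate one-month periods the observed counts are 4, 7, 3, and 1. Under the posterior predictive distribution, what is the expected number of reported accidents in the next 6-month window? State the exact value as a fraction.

Total count: 4 + 7 + 3 + 1 = 15.
Total exposure: 4 months.
Conjugate update: add total count to the shape and total exposure to the rate, giving Gamma(21, 12).
Predictive mean over a 6-month window = T·E[λ|data] = 6·21/12 = 21/2.

21/2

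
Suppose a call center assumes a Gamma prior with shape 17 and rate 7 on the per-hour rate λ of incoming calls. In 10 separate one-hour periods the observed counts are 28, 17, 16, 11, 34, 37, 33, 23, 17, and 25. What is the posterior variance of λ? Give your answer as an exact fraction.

Total count: 28 + 17 + 16 + 11 + 34 + 37 + 33 + 23 + 17 + 25 = 241.
Total exposure: 10 hours.
The Gamma prior is conjugate for the Poisson rate, so λ | data ~ Gamma(17+241, 7+10) = Gamma(258, 17).
Posterior variance = α'/β'² = 258/289.

258/289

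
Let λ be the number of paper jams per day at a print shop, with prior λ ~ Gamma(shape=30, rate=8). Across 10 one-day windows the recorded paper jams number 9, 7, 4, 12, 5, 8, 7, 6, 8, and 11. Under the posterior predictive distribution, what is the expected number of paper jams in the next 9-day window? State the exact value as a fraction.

107/2

Total count: 9 + 7 + 4 + 12 + 5 + 8 + 7 + 6 + 8 + 11 = 77.
Total exposure: 10 days.
Conjugate update: add total count to the shape and total exposure to the rate, giving Gamma(107, 18).
Predictive mean over a 9-day window = T·E[λ|data] = 9·107/18 = 107/2.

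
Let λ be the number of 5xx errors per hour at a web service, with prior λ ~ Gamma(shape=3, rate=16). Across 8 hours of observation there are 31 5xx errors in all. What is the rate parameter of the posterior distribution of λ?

24

Total count 31 over total exposure 8 hours.
The Gamma prior is conjugate for the Poisson rate, so λ | data ~ Gamma(3+31, 16+8) = Gamma(34, 24).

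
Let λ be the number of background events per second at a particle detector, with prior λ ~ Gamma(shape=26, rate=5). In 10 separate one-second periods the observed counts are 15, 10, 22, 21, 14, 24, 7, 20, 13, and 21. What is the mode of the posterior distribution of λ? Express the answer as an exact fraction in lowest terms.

Total count: 15 + 10 + 22 + 21 + 14 + 24 + 7 + 20 + 13 + 21 = 167.
Total exposure: 10 seconds.
Posterior: α' = 26 + 167 = 193, β' = 5 + 10 = 15.
Posterior mode = (α'−1)/β' = 192/15 = 64/5.

64/5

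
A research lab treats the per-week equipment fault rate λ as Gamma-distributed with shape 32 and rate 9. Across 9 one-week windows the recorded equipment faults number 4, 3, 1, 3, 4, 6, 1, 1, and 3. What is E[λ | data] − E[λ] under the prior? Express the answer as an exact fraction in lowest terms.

Total count: 4 + 3 + 1 + 3 + 4 + 6 + 1 + 1 + 3 = 26.
Total exposure: 9 weeks.
Posterior: α' = 32 + 26 = 58, β' = 9 + 9 = 18.
Posterior mean = 58/18 = 29/9; prior mean = 32/9 = 32/9. Difference = 29/9 − 32/9 = -1/3.

-1/3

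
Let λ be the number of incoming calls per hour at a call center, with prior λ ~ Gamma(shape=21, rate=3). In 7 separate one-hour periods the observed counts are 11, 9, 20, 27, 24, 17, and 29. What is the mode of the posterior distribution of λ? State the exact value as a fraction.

157/10

Total count: 11 + 9 + 20 + 27 + 24 + 17 + 29 = 137.
Total exposure: 7 hours.
By Gamma–Poisson conjugacy, the posterior is Gamma(α + Σx, β + Σt) = Gamma(21 + 137, 3 + 7) = Gamma(158, 10).
Posterior mode = (α'−1)/β' = 157/10.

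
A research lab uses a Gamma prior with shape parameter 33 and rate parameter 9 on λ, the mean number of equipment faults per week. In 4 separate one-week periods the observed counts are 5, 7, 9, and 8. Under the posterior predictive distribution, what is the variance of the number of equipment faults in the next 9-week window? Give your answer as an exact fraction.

Total count: 5 + 7 + 9 + 8 = 29.
Total exposure: 4 weeks.
Posterior: α' = 33 + 29 = 62, β' = 9 + 4 = 13.
The posterior predictive for a window of length T is Negative Binomial with variance T·α'·(β'+T)/β'² = 9·62·22/169 = 12276/169.

12276/169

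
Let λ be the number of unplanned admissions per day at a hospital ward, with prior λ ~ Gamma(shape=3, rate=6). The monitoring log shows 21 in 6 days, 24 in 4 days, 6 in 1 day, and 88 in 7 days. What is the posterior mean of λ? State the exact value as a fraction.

71/12

Total count: 21 + 24 + 6 + 88 = 139.
Total exposure: 6 + 4 + 1 + 7 = 18 days.
Conjugate update: add total count to the shape and total exposure to the rate, giving Gamma(142, 24).
Posterior mean = α'/β' = 142/24 = 71/12.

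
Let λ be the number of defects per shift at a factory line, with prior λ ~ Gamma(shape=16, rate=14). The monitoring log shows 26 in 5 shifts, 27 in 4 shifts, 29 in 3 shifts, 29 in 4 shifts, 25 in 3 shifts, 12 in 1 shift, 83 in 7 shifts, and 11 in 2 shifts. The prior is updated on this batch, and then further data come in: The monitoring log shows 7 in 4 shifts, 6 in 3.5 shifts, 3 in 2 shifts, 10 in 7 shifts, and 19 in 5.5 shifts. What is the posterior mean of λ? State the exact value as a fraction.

Total count: 26 + 27 + 29 + 29 + 25 + 12 + 83 + 11 = 242.
Total exposure: 5 + 4 + 3 + 4 + 3 + 1 + 7 + 2 = 29 shifts.
After the first batch: Gamma(16 + 242, 14 + 29) = Gamma(258, 43).
Total count: 7 + 6 + 3 + 10 + 19 = 45.
Total exposure: 4 + 3.5 + 2 + 7 + 5.5 = 22 shifts.
After the second batch: Gamma(258 + 45, 43 + 22) = Gamma(303, 65).
Posterior mean = α'/β' = 303/65.

303/65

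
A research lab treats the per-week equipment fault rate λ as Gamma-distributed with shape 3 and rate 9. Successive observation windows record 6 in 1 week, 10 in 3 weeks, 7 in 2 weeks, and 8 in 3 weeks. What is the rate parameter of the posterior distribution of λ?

18

Total count: 6 + 10 + 7 + 8 = 31.
Total exposure: 1 + 3 + 2 + 3 = 9 weeks.
Posterior: α' = 3 + 31 = 34, β' = 9 + 9 = 18.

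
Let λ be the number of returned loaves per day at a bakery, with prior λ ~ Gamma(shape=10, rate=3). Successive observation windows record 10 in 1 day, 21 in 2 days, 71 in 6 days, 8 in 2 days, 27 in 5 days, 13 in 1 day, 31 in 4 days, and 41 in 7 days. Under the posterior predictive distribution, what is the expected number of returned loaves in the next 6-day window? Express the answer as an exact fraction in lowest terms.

1392/31

Total count: 10 + 21 + 71 + 8 + 27 + 13 + 31 + 41 = 222.
Total exposure: 1 + 2 + 6 + 2 + 5 + 1 + 4 + 7 = 28 days.
The Gamma prior is conjugate for the Poisson rate, so λ | data ~ Gamma(10+222, 3+28) = Gamma(232, 31).
Predictive mean over a 6-day window = T·E[λ|data] = 6·232/31 = 1392/31.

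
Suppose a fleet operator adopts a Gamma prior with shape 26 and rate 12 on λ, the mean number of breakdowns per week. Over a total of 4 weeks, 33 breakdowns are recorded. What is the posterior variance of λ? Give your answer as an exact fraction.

59/256

Total count 33 over total exposure 4 weeks.
The Gamma prior is conjugate for the Poisson rate, so λ | data ~ Gamma(26+33, 12+4) = Gamma(59, 16).
Posterior variance = α'/β'² = 59/256.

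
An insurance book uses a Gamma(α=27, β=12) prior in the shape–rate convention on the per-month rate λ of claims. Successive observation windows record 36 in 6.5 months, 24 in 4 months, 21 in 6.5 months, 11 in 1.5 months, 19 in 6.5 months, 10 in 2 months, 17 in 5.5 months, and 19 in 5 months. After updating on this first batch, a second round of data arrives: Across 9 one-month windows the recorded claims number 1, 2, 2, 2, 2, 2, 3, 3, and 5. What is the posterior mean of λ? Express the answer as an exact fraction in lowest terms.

412/117

Total count: 36 + 24 + 21 + 11 + 19 + 10 + 17 + 19 = 157.
Total exposure: 6.5 + 4 + 6.5 + 1.5 + 6.5 + 2 + 5.5 + 5 = 37.5 months.
After the first batch: Gamma(27 + 157, 12 + 37.5) = Gamma(184, 99/2).
Total count: 1 + 2 + 2 + 2 + 2 + 2 + 3 + 3 + 5 = 22.
Total exposure: 9 months.
After the second batch: Gamma(184 + 22, 99/2 + 9) = Gamma(206, 117/2).
Posterior mean = α'/β' = 206/(117/2) = 412/117.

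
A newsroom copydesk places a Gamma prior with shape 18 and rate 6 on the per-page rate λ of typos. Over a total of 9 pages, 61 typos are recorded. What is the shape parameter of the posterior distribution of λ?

79

Total count 61 over total exposure 9 pages.
Posterior: α' = 18 + 61 = 79, β' = 6 + 9 = 15.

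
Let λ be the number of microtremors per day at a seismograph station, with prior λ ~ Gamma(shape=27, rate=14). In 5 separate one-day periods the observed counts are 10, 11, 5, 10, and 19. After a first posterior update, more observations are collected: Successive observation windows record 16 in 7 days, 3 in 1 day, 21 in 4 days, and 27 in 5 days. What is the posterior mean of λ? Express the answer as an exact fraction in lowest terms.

149/36

Total count: 10 + 11 + 5 + 10 + 19 = 55.
Total exposure: 5 days.
After the first batch: Gamma(27 + 55, 14 + 5) = Gamma(82, 19).
Total count: 16 + 3 + 21 + 27 = 67.
Total exposure: 7 + 1 + 4 + 5 = 17 days.
After the second batch: Gamma(82 + 67, 19 + 17) = Gamma(149, 36).
Posterior mean = α'/β' = 149/36.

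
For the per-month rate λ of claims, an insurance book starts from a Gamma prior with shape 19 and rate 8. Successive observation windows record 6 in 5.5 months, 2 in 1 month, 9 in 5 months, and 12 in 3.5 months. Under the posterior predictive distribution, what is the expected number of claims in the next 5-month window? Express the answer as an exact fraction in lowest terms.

240/23

Total count: 6 + 2 + 9 + 12 = 29.
Total exposure: 5.5 + 1 + 5 + 3.5 = 15 months.
Gamma(α, β) with Poisson data over total exposure Σt gives posterior Gamma(α+Σx, β+Σt) = Gamma(48, 23).
Predictive mean over a 5-month window = T·E[λ|data] = 5·48/23 = 240/23.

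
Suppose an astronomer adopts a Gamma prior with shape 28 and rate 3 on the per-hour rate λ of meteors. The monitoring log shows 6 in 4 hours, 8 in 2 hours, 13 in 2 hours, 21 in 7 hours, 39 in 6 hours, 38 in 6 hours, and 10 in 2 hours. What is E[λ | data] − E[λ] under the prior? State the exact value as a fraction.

Total count: 6 + 8 + 13 + 21 + 39 + 38 + 10 = 135.
Total exposure: 4 + 2 + 2 + 7 + 6 + 6 + 2 = 29 hours.
Posterior: α' = 28 + 135 = 163, β' = 3 + 29 = 32.
Posterior mean = 163/32 = 163/32; prior mean = 28/3 = 28/3. Difference = 163/32 − 28/3 = -407/96.

-407/96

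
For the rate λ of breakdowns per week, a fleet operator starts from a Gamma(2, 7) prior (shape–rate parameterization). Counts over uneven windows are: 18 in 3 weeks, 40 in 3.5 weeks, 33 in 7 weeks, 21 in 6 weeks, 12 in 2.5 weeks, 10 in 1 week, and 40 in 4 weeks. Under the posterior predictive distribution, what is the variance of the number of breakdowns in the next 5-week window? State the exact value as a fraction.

8580/289

Total count: 18 + 40 + 33 + 21 + 12 + 10 + 40 = 174.
Total exposure: 3 + 3.5 + 7 + 6 + 2.5 + 1 + 4 = 27 weeks.
Posterior: α' = 2 + 174 = 176, β' = 7 + 27 = 34.
The posterior predictive for a window of length T is Negative Binomial with variance T·α'·(β'+T)/β'² = 5·176·39/1156 = 8580/289.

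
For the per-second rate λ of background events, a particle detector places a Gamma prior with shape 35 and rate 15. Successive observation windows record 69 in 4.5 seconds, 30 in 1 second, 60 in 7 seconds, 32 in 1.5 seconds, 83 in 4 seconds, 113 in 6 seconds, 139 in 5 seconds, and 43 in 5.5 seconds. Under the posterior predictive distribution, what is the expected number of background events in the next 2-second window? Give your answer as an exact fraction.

Total count: 69 + 30 + 60 + 32 + 83 + 113 + 139 + 43 = 569.
Total exposure: 4.5 + 1 + 7 + 1.5 + 4 + 6 + 5 + 5.5 = 34.5 seconds.
By Gamma–Poisson conjugacy, the posterior is Gamma(α + Σx, β + Σt) = Gamma(35 + 569, 15 + 34.5) = Gamma(604, 99/2).
Predictive mean over a 2-second window = T·E[λ|data] = 2·604/(99/2) = 2416/99.

2416/99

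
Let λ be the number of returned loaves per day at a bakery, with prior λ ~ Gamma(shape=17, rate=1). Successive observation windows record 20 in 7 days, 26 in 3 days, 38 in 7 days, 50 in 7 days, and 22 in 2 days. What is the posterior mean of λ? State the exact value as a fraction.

Total count: 20 + 26 + 38 + 50 + 22 = 156.
Total exposure: 7 + 3 + 7 + 7 + 2 = 26 days.
The Gamma prior is conjugate for the Poisson rate, so λ | data ~ Gamma(17+156, 1+26) = Gamma(173, 27).
Posterior mean = α'/β' = 173/27.

173/27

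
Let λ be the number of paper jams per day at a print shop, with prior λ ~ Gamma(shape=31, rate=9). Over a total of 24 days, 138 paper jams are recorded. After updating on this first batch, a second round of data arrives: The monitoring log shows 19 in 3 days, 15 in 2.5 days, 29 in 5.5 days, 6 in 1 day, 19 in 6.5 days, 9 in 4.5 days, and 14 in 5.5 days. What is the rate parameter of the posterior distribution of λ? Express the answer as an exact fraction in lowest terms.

Total count 138 over total exposure 24 days.
After the first batch: Gamma(31 + 138, 9 + 24) = Gamma(169, 33).
Total count: 19 + 15 + 29 + 6 + 19 + 9 + 14 = 111.
Total exposure: 3 + 2.5 + 5.5 + 1 + 6.5 + 4.5 + 5.5 = 28.5 days.
After the second batch: Gamma(169 + 111, 33 + 28.5) = Gamma(280, 123/2).

123/2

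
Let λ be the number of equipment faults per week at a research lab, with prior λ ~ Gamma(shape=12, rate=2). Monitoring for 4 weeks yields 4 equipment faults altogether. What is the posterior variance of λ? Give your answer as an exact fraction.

Total count 4 over total exposure 4 weeks.
Conjugate update: add total count to the shape and total exposure to the rate, giving Gamma(16, 6).
Posterior variance = α'/β'² = 16/36 = 4/9.

4/9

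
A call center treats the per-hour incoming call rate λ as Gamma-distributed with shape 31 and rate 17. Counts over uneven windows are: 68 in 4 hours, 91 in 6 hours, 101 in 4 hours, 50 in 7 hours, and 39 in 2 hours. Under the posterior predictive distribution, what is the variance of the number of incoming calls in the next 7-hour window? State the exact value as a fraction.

6251/80

Total count: 68 + 91 + 101 + 50 + 39 = 349.
Total exposure: 4 + 6 + 4 + 7 + 2 = 23 hours.
Gamma(α, β) with Poisson data over total exposure Σt gives posterior Gamma(α+Σx, β+Σt) = Gamma(380, 40).
The posterior predictive for a window of length T is Negative Binomial with variance T·α'·(β'+T)/β'² = 7·380·47/1600 = 6251/80.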